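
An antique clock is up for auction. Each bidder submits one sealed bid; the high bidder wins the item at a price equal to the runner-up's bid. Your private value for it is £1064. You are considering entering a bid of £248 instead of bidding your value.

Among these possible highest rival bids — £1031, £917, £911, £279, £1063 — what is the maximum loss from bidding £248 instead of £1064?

£785

£1031: truthful gives £33, deviation gives £0 → loss £33.
£917: truthful gives £147, deviation gives £0 → loss £147.
£911: truthful gives £153, deviation gives £0 → loss £153.
£279: truthful gives £785, deviation gives £0 → loss £785.
£1063: truthful gives £1, deviation gives £0 → loss £1.
Maximum loss: £785.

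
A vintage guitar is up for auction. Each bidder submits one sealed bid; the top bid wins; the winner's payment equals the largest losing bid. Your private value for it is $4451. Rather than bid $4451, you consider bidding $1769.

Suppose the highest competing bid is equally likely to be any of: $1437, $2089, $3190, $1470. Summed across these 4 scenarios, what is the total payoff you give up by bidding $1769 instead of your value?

$3623

The deviation costs you only when the competing bid falls strictly between $1769 and $4451; elsewhere both bids give the same outcome.
$1437: outcomes coincide → loss $0.
$2089: truthful payoff $2362, deviation payoff $0 → loss $2362.
$3190: truthful payoff $1261, deviation payoff $0 → loss $1261.
$1470: outcomes coincide → loss $0.
Total loss = $2362 + $1261 = $3623.
Because the price is fixed by the runner-up's bid, deviating from your value can only change a good outcome into a bad one — never the reverse.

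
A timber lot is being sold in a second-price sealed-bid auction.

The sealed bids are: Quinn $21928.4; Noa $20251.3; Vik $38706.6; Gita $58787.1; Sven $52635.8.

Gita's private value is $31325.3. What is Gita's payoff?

−$21310.5

Highest bid: Gita at $58787.1, so Gita wins.
Second-highest bid: Sven at $52635.8 — that is the price the winner pays.
Gita's payoff = value − price = $31325.3 − $52635.8 = −$21310.5.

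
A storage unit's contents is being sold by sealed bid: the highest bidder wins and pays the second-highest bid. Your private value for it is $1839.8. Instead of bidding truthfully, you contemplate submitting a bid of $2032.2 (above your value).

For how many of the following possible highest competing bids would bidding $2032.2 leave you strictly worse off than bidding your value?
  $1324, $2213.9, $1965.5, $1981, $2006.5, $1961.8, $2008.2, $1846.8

6

The deviation hurts exactly when the highest competing bid lies strictly between $1839.8 and $2032.2 — overbidding then wins at a price above your value.
$1324: below both → same outcome either way.
$2213.9: above both → same outcome either way.
$1965.5: inside the interval → strictly worse (loss $125.7).
$1981: inside the interval → strictly worse (loss $141.2).
$2006.5: inside the interval → strictly worse (loss $166.7).
$1961.8: inside the interval → strictly worse (loss $122).
$2008.2: inside the interval → strictly worse (loss $168.4).
$1846.8: inside the interval → strictly worse (loss $7).
Count: 6.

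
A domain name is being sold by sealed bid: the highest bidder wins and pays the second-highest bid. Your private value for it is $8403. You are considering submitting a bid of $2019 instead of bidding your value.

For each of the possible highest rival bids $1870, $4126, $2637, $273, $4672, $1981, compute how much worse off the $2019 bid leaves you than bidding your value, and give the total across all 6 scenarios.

The deviation costs you only when the competing bid falls strictly between $2019 and $8403; elsewhere both bids give the same outcome.
$1870: outcomes coincide → loss $0.
$4126: truthful payoff $4277, deviation payoff $0 → loss $4277.
$2637: truthful payoff $5766, deviation payoff $0 → loss $5766.
$273: outcomes coincide → loss $0.
$4672: truthful payoff $3731, deviation payoff $0 → loss $3731.
$1981: outcomes coincide → loss $0.
Total loss = $4277 + $5766 + $3731 = $13774.

$13774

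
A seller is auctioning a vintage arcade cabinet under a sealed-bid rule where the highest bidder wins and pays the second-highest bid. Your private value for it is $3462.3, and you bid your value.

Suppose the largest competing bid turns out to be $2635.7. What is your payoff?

Your bid $3462.3 exceeds the highest competing bid $2635.7, so you win.
In a second-price auction the winner pays the second-highest bid, $2635.7.
Payoff = value − price = $3462.3 − $2635.7 = $826.6.

$826.6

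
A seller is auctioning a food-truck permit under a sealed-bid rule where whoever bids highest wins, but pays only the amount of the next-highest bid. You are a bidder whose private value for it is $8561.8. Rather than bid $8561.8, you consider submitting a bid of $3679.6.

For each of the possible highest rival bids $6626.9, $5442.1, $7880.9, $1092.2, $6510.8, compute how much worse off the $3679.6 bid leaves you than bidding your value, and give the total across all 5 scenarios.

The deviation costs you only when the competing bid falls strictly between $3679.6 and $8561.8; elsewhere both bids give the same outcome.
$6626.9: truthful payoff $1934.9, deviation payoff $0 → loss $1934.9.
$5442.1: truthful payoff $3119.7, deviation payoff $0 → loss $3119.7.
$7880.9: truthful payoff $680.9, deviation payoff $0 → loss $680.9.
$1092.2: outcomes coincide → loss $0.
$6510.8: truthful payoff $2051, deviation payoff $0 → loss $2051.
Total loss = $1934.9 + $3119.7 + $680.9 + $2051 = $7786.5.
Because the price is fixed by the runner-up's bid, deviating from your value can only change a good outcome into a bad one — never the reverse.

$7786.5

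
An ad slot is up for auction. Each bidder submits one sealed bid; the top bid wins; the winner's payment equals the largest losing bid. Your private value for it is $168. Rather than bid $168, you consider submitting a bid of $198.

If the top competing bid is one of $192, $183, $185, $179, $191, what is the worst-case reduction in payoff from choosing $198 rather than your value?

$24

$192: truthful gives $0, deviation gives −$24 → loss $24.
$183: truthful gives $0, deviation gives −$15 → loss $15.
$185: truthful gives $0, deviation gives −$17 → loss $17.
$179: truthful gives $0, deviation gives −$11 → loss $11.
$191: truthful gives $0, deviation gives −$23 → loss $23.
Maximum loss: $24.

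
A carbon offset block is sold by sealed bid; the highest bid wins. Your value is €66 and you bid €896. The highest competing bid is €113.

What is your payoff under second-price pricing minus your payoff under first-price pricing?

€783

You have the highest bid, so you win under either rule.
Second-price: pay €113 → payoff −€47.
First-price: pay your own bid €896 → payoff −€830.
Difference = −€47 − (−€830) = €783.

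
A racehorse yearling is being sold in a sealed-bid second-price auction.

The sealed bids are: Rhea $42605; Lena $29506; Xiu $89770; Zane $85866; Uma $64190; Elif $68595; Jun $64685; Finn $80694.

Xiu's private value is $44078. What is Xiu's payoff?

−$41788

Highest bid: Xiu at $89770, so Xiu wins.
Second-highest bid: Zane at $85866 — that is the price the winner pays.
Xiu's payoff = value − price = $44078 − $85866 = −$41788.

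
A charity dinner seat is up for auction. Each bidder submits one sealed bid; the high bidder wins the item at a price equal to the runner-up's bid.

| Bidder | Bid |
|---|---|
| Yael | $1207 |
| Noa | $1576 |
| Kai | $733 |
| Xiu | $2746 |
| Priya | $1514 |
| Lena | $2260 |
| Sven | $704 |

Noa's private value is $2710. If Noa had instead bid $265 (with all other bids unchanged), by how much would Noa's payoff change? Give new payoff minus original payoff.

The highest bid among the other bidders is $2746; Noa's bid doesn't change that.
Original bid $1576: Noa is not highest (top rival bid is $2746); payoff $0.
Alternative bid $265: Noa is not highest (top rival bid is $2746); payoff $0.
Change in payoff = $0 − ($0) = $0.

$0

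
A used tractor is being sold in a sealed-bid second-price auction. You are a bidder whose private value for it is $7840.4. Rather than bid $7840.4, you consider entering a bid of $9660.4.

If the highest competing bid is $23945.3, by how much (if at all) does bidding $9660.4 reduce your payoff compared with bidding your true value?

$0

Bidding your value $7840.4: you lose (since $7840.4 < $23945.3). Payoff $0.
Bidding $9660.4: you lose. Payoff $0.
Difference = $0 − $0 = $0; both bids lead to the same outcome because the competing bid is above both your value and your alternative bid.
In a second-price auction your bid sets only whether you win, not what you pay, so bidding your true value is weakly dominant.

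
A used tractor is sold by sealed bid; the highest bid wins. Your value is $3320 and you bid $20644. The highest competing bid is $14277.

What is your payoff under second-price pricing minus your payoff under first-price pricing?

$6367

You have the highest bid, so you win under either rule.
Second-price: pay $14277 → payoff −$10957.
First-price: pay your own bid $20644 → payoff −$17324.
Difference = −$10957 − (−$17324) = $6367.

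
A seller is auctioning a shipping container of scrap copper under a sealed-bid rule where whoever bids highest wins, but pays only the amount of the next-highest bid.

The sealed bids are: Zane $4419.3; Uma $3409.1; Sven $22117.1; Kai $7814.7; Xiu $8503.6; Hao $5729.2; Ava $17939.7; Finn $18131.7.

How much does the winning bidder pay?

$18131.7

Highest bid: Sven at $22117.1, so Sven wins.
Second-highest bid: Finn at $18131.7 — that is the price the winner pays.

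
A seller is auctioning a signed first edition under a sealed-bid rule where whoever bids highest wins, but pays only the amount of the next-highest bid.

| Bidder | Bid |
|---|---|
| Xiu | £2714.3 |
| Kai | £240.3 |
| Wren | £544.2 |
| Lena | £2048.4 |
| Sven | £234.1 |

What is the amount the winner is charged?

Highest bid: Xiu at £2714.3, so Xiu wins.
Second-highest bid: Lena at £2048.4 — that is the price the winner pays.

£2048.4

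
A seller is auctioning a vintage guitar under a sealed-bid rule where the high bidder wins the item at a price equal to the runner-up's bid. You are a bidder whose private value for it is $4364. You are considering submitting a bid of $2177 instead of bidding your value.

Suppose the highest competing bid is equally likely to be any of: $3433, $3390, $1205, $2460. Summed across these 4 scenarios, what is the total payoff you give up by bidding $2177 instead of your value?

$3809

The deviation costs you only when the competing bid falls strictly between $2177 and $4364; elsewhere both bids give the same outcome.
$3433: truthful payoff $931, deviation payoff $0 → loss $931.
$3390: truthful payoff $974, deviation payoff $0 → loss $974.
$1205: outcomes coincide → loss $0.
$2460: truthful payoff $1904, deviation payoff $0 → loss $1904.
Total loss = $931 + $974 + $1904 = $3809.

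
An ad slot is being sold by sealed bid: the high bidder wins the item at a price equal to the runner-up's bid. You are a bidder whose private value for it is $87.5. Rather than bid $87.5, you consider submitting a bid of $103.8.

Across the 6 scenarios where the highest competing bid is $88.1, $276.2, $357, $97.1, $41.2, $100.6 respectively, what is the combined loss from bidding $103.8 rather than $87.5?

The deviation costs you only when the competing bid falls strictly between $87.5 and $103.8; elsewhere both bids give the same outcome.
$88.1: truthful payoff $0, deviation payoff −$0.6 → loss $0.6.
$276.2: outcomes coincide → loss $0.
$357: outcomes coincide → loss $0.
$97.1: truthful payoff $0, deviation payoff −$9.6 → loss $9.6.
$41.2: outcomes coincide → loss $0.
$100.6: truthful payoff $0, deviation payoff −$13.1 → loss $13.1.
Total loss = $0.6 + $9.6 + $13.1 = $23.3.

$23.3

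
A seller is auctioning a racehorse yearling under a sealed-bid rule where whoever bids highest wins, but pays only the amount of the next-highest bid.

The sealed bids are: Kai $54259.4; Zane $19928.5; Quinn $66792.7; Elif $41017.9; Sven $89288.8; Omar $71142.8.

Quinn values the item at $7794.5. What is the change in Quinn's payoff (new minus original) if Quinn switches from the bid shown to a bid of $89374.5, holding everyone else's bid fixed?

The highest bid among the other bidders is $89288.8; Quinn's bid doesn't change that.
Original bid $66792.7: Quinn is not highest (top rival bid is $89288.8); payoff $0.
Alternative bid $89374.5: Quinn is highest, pays the top rival bid $89288.8; payoff $7794.5 − $89288.8 = −$81494.3.
Change in payoff = −$81494.3 − ($0) = −$81494.3.

−$81494.3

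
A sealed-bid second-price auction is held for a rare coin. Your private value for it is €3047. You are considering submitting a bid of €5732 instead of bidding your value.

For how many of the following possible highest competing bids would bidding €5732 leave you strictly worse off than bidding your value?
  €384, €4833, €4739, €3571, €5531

The deviation hurts exactly when the highest competing bid lies strictly between €3047 and €5732 — overbidding then wins at a price above your value.
€384: below both → same outcome either way.
€4833: inside the interval → strictly worse (loss €1786).
€4739: inside the interval → strictly worse (loss €1692).
€3571: inside the interval → strictly worse (loss €524).
€5531: inside the interval → strictly worse (loss €2484).
Count: 4.

4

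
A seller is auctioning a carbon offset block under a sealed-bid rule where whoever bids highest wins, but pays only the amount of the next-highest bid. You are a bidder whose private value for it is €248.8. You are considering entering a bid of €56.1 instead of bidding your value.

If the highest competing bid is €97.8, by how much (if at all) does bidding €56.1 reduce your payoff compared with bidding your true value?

€151

Bidding your value €248.8: you win (since €248.8 > €97.8) and pay €97.8. Payoff €151.
Bidding €56.1: you lose. Payoff €0.
The competing bid €97.8 lies between your shaded bid and your value, so underbidding forfeits an item you could have won at a profitable price.
Loss from deviating = €151 − (€0) = €151.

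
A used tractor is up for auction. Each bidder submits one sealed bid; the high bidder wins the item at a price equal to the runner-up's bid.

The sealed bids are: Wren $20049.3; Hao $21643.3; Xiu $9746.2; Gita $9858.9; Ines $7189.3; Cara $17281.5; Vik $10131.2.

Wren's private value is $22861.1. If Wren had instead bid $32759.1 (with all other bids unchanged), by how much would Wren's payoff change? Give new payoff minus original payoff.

The highest bid among the other bidders is $21643.3; Wren's bid doesn't change that.
Original bid $20049.3: Wren is not highest (top rival bid is $21643.3); payoff $0.
Alternative bid $32759.1: Wren is highest, pays the top rival bid $21643.3; payoff $22861.1 − $21643.3 = $1217.8.
Change in payoff = $1217.8 − ($0) = $1217.8.

$1217.8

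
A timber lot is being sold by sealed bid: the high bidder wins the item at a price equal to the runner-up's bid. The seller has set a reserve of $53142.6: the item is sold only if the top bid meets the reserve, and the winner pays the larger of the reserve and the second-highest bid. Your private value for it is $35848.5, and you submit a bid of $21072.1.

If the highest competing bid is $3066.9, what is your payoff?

$0

Your bid $21072.1 is the highest bid but falls below the reserve $53142.6, so the item goes unsold. Payoff $0.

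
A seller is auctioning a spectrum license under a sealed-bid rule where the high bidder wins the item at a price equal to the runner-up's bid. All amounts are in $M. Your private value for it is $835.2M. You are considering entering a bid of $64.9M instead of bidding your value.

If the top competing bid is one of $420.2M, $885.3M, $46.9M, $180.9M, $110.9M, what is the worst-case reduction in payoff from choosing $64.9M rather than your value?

$420.2M: truthful gives $415M, deviation gives $0M → loss $415M.
$885.3M: same outcome either way → loss $0M.
$46.9M: same outcome either way → loss $0M.
$180.9M: truthful gives $654.3M, deviation gives $0M → loss $654.3M.
$110.9M: truthful gives $724.3M, deviation gives $0M → loss $724.3M.
Maximum loss: $724.3M.

$724.3M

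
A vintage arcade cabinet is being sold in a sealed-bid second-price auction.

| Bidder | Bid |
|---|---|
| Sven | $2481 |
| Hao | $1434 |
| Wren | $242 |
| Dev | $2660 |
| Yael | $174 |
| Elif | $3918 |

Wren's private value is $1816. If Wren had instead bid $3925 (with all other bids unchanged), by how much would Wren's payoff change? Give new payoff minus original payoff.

−$2102

The highest bid among the other bidders is $3918; Wren's bid doesn't change that.
Original bid $242: Wren is not highest (top rival bid is $3918); payoff $0.
Alternative bid $3925: Wren is highest, pays the top rival bid $3918; payoff $1816 − $3918 = −$2102.
Change in payoff = −$2102 − ($0) = −$2102.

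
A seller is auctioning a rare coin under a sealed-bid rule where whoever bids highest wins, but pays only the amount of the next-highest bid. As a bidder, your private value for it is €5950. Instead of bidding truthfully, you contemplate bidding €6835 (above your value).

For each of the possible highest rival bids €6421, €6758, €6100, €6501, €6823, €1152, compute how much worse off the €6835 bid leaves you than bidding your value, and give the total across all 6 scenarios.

The deviation costs you only when the competing bid falls strictly between €5950 and €6835; elsewhere both bids give the same outcome.
€6421: truthful payoff €0, deviation payoff −€471 → loss €471.
€6758: truthful payoff €0, deviation payoff −€808 → loss €808.
€6100: truthful payoff €0, deviation payoff −€150 → loss €150.
€6501: truthful payoff €0, deviation payoff −€551 → loss €551.
€6823: truthful payoff €0, deviation payoff −€873 → loss €873.
€1152: outcomes coincide → loss €0.
Total loss = €471 + €808 + €150 + €551 + €873 = €2853.

€2853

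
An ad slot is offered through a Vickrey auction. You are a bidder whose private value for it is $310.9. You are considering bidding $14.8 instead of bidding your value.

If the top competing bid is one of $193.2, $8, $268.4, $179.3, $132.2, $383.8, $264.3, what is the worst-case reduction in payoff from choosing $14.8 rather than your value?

$193.2: truthful gives $117.7, deviation gives $0 → loss $117.7.
$8: same outcome either way → loss $0.
$268.4: truthful gives $42.5, deviation gives $0 → loss $42.5.
$179.3: truthful gives $131.6, deviation gives $0 → loss $131.6.
$132.2: truthful gives $178.7, deviation gives $0 → loss $178.7.
$383.8: same outcome either way → loss $0.
$264.3: truthful gives $46.6, deviation gives $0 → loss $46.6.
Maximum loss: $178.7.

$178.7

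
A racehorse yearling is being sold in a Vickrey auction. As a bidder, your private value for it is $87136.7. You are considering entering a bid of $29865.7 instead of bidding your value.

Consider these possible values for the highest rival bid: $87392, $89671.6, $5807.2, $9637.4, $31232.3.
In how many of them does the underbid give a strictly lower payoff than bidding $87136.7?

The deviation hurts exactly when the highest competing bid lies strictly between $29865.7 and $87136.7 — underbidding then forfeits a profitable win.
$87392: above both → same outcome either way.
$89671.6: above both → same outcome either way.
$5807.2: below both → same outcome either way.
$9637.4: below both → same outcome either way.
$31232.3: inside the interval → strictly worse (loss $55904.4).
Count: 1.

1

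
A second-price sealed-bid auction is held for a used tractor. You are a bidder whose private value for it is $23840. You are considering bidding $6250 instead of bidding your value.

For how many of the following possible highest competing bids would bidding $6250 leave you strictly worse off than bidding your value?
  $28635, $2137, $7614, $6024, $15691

The deviation hurts exactly when the highest competing bid lies strictly between $6250 and $23840 — underbidding then forfeits a profitable win.
$28635: above both → same outcome either way.
$2137: below both → same outcome either way.
$7614: inside the interval → strictly worse (loss $16226).
$6024: below both → same outcome either way.
$15691: inside the interval → strictly worse (loss $8149).
Count: 2.

2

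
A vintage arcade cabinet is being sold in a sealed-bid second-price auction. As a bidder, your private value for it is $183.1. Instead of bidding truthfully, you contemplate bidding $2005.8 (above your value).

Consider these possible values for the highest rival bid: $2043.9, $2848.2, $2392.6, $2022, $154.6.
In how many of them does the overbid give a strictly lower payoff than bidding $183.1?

The deviation hurts exactly when the highest competing bid lies strictly between $183.1 and $2005.8 — overbidding then wins at a price above your value.
$2043.9: above both → same outcome either way.
$2848.2: above both → same outcome either way.
$2392.6: above both → same outcome either way.
$2022: above both → same outcome either way.
$154.6: below both → same outcome either way.
Count: 0.

0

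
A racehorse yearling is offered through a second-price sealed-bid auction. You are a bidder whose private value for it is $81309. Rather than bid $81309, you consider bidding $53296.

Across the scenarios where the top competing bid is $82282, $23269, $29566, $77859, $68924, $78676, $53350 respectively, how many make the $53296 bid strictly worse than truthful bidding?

The deviation hurts exactly when the highest competing bid lies strictly between $53296 and $81309 — underbidding then forfeits a profitable win.
$82282: above both → same outcome either way.
$23269: below both → same outcome either way.
$29566: below both → same outcome either way.
$77859: inside the interval → strictly worse (loss $3450).
$68924: inside the interval → strictly worse (loss $12385).
$78676: inside the interval → strictly worse (loss $2633).
$53350: inside the interval → strictly worse (loss $27959).
Count: 4.

4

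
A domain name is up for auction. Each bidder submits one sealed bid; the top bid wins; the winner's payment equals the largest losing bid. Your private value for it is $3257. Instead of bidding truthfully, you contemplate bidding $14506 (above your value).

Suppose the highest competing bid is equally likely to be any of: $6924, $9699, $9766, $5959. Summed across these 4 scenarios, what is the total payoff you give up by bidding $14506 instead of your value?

$19320

The deviation costs you only when the competing bid falls strictly between $3257 and $14506; elsewhere both bids give the same outcome.
$6924: truthful payoff $0, deviation payoff −$3667 → loss $3667.
$9699: truthful payoff $0, deviation payoff −$6442 → loss $6442.
$9766: truthful payoff $0, deviation payoff −$6509 → loss $6509.
$5959: truthful payoff $0, deviation payoff −$2702 → loss $2702.
Total loss = $3667 + $6442 + $6509 + $2702 = $19320.
In a second-price auction your bid sets only whether you win, not what you pay, so bidding your true value is weakly dominant.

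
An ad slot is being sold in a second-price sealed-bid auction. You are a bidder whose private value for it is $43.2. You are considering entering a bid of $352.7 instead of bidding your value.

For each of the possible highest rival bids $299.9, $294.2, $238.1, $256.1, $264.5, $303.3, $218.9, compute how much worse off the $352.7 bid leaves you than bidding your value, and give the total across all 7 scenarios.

$1572.6

The deviation costs you only when the competing bid falls strictly between $43.2 and $352.7; elsewhere both bids give the same outcome.
$299.9: truthful payoff $0, deviation payoff −$256.7 → loss $256.7.
$294.2: truthful payoff $0, deviation payoff −$251 → loss $251.
$238.1: truthful payoff $0, deviation payoff −$194.9 → loss $194.9.
$256.1: truthful payoff $0, deviation payoff −$212.9 → loss $212.9.
$264.5: truthful payoff $0, deviation payoff −$221.3 → loss $221.3.
$303.3: truthful payoff $0, deviation payoff −$260.1 → loss $260.1.
$218.9: truthful payoff $0, deviation payoff −$175.7 → loss $175.7.
Total loss = $256.7 + $251 + $194.9 + $212.9 + $221.3 + $260.1 + $175.7 = $1572.6.
Truthful bidding weakly dominates here: raising your bid can only win items priced above your value, and lowering it can only forfeit items priced below.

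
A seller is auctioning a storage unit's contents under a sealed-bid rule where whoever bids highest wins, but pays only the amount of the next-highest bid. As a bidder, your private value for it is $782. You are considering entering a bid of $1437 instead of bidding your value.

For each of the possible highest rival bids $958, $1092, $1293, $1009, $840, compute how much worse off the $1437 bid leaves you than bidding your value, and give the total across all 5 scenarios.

$1282

The deviation costs you only when the competing bid falls strictly between $782 and $1437; elsewhere both bids give the same outcome.
$958: truthful payoff $0, deviation payoff −$176 → loss $176.
$1092: truthful payoff $0, deviation payoff −$310 → loss $310.
$1293: truthful payoff $0, deviation payoff −$511 → loss $511.
$1009: truthful payoff $0, deviation payoff −$227 → loss $227.
$840: truthful payoff $0, deviation payoff −$58 → loss $58.
Total loss = $176 + $310 + $511 + $227 + $58 = $1282.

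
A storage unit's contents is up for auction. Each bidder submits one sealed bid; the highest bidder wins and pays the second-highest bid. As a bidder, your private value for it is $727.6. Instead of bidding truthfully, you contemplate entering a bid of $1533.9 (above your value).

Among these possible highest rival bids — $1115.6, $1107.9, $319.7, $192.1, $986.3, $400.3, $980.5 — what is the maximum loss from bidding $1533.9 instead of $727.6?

$388

$1115.6: truthful gives $0, deviation gives −$388 → loss $388.
$1107.9: truthful gives $0, deviation gives −$380.3 → loss $380.3.
$319.7: same outcome either way → loss $0.
$192.1: same outcome either way → loss $0.
$986.3: truthful gives $0, deviation gives −$258.7 → loss $258.7.
$400.3: same outcome either way → loss $0.
$980.5: truthful gives $0, deviation gives −$252.9 → loss $252.9.
Maximum loss: $388.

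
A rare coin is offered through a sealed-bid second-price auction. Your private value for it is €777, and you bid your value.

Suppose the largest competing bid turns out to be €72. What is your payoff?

Your bid €777 exceeds the highest competing bid €72, so you win.
In a second-price auction the winner pays the second-highest bid, €72.
Payoff = value − price = €777 − €72 = €705.

€705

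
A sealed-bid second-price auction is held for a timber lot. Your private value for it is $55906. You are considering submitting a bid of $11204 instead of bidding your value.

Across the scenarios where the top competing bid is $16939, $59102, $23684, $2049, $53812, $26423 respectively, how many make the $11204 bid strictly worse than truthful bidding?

The deviation hurts exactly when the highest competing bid lies strictly between $11204 and $55906 — underbidding then forfeits a profitable win.
$16939: inside the interval → strictly worse (loss $38967).
$59102: above both → same outcome either way.
$23684: inside the interval → strictly worse (loss $32222).
$2049: below both → same outcome either way.
$53812: inside the interval → strictly worse (loss $2094).
$26423: inside the interval → strictly worse (loss $29483).
Count: 4.

4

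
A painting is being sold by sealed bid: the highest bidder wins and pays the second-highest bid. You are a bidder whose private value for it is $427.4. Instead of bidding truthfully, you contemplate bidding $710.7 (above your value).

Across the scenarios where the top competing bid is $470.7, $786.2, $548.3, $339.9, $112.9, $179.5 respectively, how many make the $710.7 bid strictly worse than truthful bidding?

2

The deviation hurts exactly when the highest competing bid lies strictly between $427.4 and $710.7 — overbidding then wins at a price above your value.
$470.7: inside the interval → strictly worse (loss $43.3).
$786.2: above both → same outcome either way.
$548.3: inside the interval → strictly worse (loss $120.9).
$339.9: below both → same outcome either way.
$112.9: below both → same outcome either way.
$179.5: below both → same outcome either way.
Count: 2.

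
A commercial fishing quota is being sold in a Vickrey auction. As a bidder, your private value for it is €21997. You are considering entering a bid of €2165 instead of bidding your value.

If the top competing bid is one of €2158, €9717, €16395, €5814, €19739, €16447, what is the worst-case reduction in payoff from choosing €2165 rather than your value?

€2158: same outcome either way → loss €0.
€9717: truthful gives €12280, deviation gives €0 → loss €12280.
€16395: truthful gives €5602, deviation gives €0 → loss €5602.
€5814: truthful gives €16183, deviation gives €0 → loss €16183.
€19739: truthful gives €2258, deviation gives €0 → loss €2258.
€16447: truthful gives €5550, deviation gives €0 → loss €5550.
Maximum loss: €16183.

€16183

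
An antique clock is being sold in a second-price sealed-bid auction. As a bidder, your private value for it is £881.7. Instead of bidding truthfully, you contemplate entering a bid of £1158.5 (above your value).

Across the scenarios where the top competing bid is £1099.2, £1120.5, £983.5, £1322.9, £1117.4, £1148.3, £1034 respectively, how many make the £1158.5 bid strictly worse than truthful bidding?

The deviation hurts exactly when the highest competing bid lies strictly between £881.7 and £1158.5 — overbidding then wins at a price above your value.
£1099.2: inside the interval → strictly worse (loss £217.5).
£1120.5: inside the interval → strictly worse (loss £238.8).
£983.5: inside the interval → strictly worse (loss £101.8).
£1322.9: above both → same outcome either way.
£1117.4: inside the interval → strictly worse (loss £235.7).
£1148.3: inside the interval → strictly worse (loss £266.6).
£1034: inside the interval → strictly worse (loss £152.3).
Count: 6.

6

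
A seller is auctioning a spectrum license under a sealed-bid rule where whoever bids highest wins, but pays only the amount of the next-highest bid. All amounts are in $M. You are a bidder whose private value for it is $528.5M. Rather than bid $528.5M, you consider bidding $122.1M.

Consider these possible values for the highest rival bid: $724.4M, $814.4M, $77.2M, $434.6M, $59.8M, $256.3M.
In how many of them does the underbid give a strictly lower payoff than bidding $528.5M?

The deviation hurts exactly when the highest competing bid lies strictly between $122.1M and $528.5M — underbidding then forfeits a profitable win.
$724.4M: above both → same outcome either way.
$814.4M: above both → same outcome either way.
$77.2M: below both → same outcome either way.
$434.6M: inside the interval → strictly worse (loss $93.9M).
$59.8M: below both → same outcome either way.
$256.3M: inside the interval → strictly worse (loss $272.2M).
Count: 2.

2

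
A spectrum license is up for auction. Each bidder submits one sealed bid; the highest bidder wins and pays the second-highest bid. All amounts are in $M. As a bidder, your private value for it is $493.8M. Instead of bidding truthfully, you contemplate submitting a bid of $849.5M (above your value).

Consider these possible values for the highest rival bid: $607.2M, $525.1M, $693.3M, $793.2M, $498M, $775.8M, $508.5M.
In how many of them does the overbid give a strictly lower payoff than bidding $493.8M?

7

The deviation hurts exactly when the highest competing bid lies strictly between $493.8M and $849.5M — overbidding then wins at a price above your value.
$607.2M: inside the interval → strictly worse (loss $113.4M).
$525.1M: inside the interval → strictly worse (loss $31.3M).
$693.3M: inside the interval → strictly worse (loss $199.5M).
$793.2M: inside the interval → strictly worse (loss $299.4M).
$498M: inside the interval → strictly worse (loss $4.2M).
$775.8M: inside the interval → strictly worse (loss $282M).
$508.5M: inside the interval → strictly worse (loss $14.7M).
Count: 7.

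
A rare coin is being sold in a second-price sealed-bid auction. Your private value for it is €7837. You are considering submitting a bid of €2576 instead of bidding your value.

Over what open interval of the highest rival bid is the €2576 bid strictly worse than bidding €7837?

(€2576, €7837)

If the competing bid is below €2576, both bids win at the same price — no difference.
If it is above €7837, both bids lose — no difference.
If it lies strictly between €2576 and €7837, bidding your value wins at a price below your value (positive payoff) while bidding €2576 loses (payoff 0).
So the deviation strictly hurts on the open interval (€2576, €7837).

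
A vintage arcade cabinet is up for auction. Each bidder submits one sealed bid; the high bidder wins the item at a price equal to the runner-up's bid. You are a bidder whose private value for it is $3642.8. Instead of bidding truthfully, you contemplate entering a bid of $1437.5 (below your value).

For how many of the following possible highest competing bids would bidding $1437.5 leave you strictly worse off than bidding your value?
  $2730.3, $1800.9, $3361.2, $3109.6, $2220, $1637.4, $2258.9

The deviation hurts exactly when the highest competing bid lies strictly between $1437.5 and $3642.8 — underbidding then forfeits a profitable win.
$2730.3: inside the interval → strictly worse (loss $912.5).
$1800.9: inside the interval → strictly worse (loss $1841.9).
$3361.2: inside the interval → strictly worse (loss $281.6).
$3109.6: inside the interval → strictly worse (loss $533.2).
$2220: inside the interval → strictly worse (loss $1422.8).
$1637.4: inside the interval → strictly worse (loss $2005.4).
$2258.9: inside the interval → strictly worse (loss $1383.9).
Count: 7.

7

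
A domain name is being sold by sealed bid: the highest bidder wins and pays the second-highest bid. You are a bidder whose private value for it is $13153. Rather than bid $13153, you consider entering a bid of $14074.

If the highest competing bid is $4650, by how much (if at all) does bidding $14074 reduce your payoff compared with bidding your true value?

$0

Bidding your value $13153: you win (since $13153 > $4650) and pay $4650. Payoff $8503.
Bidding $14074: you win and pay $4650. Payoff $13153 − $4650 = $8503.
Difference = $8503 − $8503 = $0; both bids lead to the same outcome because the competing bid is below both your value and your alternative bid.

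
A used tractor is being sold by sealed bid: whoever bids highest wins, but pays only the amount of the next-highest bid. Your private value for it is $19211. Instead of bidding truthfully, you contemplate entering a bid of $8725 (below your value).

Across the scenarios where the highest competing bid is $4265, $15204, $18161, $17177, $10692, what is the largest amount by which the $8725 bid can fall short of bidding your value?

$8519

$4265: same outcome either way → loss $0.
$15204: truthful gives $4007, deviation gives $0 → loss $4007.
$18161: truthful gives $1050, deviation gives $0 → loss $1050.
$17177: truthful gives $2034, deviation gives $0 → loss $2034.
$10692: truthful gives $8519, deviation gives $0 → loss $8519.
Maximum loss: $8519.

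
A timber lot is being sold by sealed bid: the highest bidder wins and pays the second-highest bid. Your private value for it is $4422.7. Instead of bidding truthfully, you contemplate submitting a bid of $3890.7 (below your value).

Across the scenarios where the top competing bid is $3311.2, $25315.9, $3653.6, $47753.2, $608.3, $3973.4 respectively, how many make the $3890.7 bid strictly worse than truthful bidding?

The deviation hurts exactly when the highest competing bid lies strictly between $3890.7 and $4422.7 — underbidding then forfeits a profitable win.
$3311.2: below both → same outcome either way.
$25315.9: above both → same outcome either way.
$3653.6: below both → same outcome either way.
$47753.2: above both → same outcome either way.
$608.3: below both → same outcome either way.
$3973.4: inside the interval → strictly worse (loss $449.3).
Count: 1.

1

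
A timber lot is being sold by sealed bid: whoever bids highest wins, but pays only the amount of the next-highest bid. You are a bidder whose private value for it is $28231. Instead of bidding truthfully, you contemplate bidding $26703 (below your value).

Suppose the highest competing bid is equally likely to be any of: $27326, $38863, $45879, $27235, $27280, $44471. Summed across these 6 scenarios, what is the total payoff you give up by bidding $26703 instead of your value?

$2852

The deviation costs you only when the competing bid falls strictly between $26703 and $28231; elsewhere both bids give the same outcome.
$27326: truthful payoff $905, deviation payoff $0 → loss $905.
$38863: outcomes coincide → loss $0.
$45879: outcomes coincide → loss $0.
$27235: truthful payoff $996, deviation payoff $0 → loss $996.
$27280: truthful payoff $951, deviation payoff $0 → loss $951.
$44471: outcomes coincide → loss $0.
Total loss = $905 + $996 + $951 = $2852.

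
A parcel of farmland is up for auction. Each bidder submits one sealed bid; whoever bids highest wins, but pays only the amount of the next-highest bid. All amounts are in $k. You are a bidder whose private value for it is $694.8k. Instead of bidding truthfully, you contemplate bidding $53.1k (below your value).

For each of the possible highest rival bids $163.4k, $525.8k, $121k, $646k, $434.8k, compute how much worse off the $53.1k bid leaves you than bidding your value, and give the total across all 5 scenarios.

$1583k

The deviation costs you only when the competing bid falls strictly between $53.1k and $694.8k; elsewhere both bids give the same outcome.
$163.4k: truthful payoff $531.4k, deviation payoff $0k → loss $531.4k.
$525.8k: truthful payoff $169k, deviation payoff $0k → loss $169k.
$121k: truthful payoff $573.8k, deviation payoff $0k → loss $573.8k.
$646k: truthful payoff $48.8k, deviation payoff $0k → loss $48.8k.
$434.8k: truthful payoff $260k, deviation payoff $0k → loss $260k.
Total loss = $531.4k + $169k + $573.8k + $48.8k + $260k = $1583k.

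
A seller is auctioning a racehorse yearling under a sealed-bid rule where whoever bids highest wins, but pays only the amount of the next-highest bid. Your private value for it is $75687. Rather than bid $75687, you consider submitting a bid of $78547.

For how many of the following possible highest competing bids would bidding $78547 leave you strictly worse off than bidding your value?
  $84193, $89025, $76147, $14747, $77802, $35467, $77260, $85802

3

The deviation hurts exactly when the highest competing bid lies strictly between $75687 and $78547 — overbidding then wins at a price above your value.
$84193: above both → same outcome either way.
$89025: above both → same outcome either way.
$76147: inside the interval → strictly worse (loss $460).
$14747: below both → same outcome either way.
$77802: inside the interval → strictly worse (loss $2115).
$35467: below both → same outcome either way.
$77260: inside the interval → strictly worse (loss $1573).
$85802: above both → same outcome either way.
Count: 3.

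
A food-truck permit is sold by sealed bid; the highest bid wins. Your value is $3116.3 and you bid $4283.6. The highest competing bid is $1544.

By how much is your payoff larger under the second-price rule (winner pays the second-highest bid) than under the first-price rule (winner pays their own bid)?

$2739.6

You have the highest bid, so you win under either rule.
Second-price: pay $1544 → payoff $1572.3.
First-price: pay your own bid $4283.6 → payoff −$1167.3.
Difference = $1572.3 − (−$1167.3) = $2739.6.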